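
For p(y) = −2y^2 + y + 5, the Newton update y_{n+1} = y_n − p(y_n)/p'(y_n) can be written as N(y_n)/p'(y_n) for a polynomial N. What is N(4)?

−37

p'(y) = −4y + 1.
N(y) = y·p'(y) − p(y) = y·(−4y + 1) − (−2y^2 + y + 5) = −2y^2 − 5.
N(4) = −37.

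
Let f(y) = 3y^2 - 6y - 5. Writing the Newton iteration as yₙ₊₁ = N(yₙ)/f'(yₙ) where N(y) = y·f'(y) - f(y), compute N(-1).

8

f'(y) = 6y - 6.
N(y) = y·f'(y) - f(y) = y·(6y - 6) - (3y^2 - 6y - 5) = 3y^2 + 5.
N(-1) = 8.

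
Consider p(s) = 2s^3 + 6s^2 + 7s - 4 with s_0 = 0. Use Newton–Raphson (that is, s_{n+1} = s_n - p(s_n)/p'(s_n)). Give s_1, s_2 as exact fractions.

p'(s) = 6s^2 + 12s + 7.
p(0) = -4, p'(0) = 7, so s_1 = 0 - (-4)/7 = 4/7.
p(4/7) = 800/343, p'(4/7) = 775/49, so s_2 = (4/7) - (800/343)/(775/49) = 92/217.

s_1 = 4/7, s_2 = 92/217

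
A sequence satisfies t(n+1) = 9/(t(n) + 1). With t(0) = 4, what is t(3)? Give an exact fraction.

t(1) = 9/(4 + 1) = 9/5.
t(2) = 9/(9/5 + 1) = 45/14.
t(3) = 9/(45/14 + 1) = 126/59.

126/59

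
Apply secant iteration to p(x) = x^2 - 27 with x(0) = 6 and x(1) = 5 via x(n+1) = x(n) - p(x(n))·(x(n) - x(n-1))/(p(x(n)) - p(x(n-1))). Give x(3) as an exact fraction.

p(6) = 9, p(5) = -2. x(2) = 5 - (-2)·(5 - 6)/((-2) - 9) = 57/11.
p(5) = -2, p(57/11) = -18/121. x(3) = (57/11) - (-18/121)·((57/11) - 5)/((-18/121) - (-2)) = 291/56.

291/56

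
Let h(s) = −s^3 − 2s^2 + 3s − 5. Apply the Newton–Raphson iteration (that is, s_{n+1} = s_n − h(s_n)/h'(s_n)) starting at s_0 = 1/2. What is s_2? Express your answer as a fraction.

h'(s) = −3s^2 − 4s + 3.
h(1/2) = −33/8, h'(1/2) = 1/4, so s_1 = (1/2) − (−33/8)/(1/4) = 17.
h(17) = −5445, h'(17) = −932, so s_2 = 17 − (−5445)/(−932) = 10399/932.

10399/932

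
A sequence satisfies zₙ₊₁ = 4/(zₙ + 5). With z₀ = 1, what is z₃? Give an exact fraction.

z₁ = 4/(1 + 5) = 2/3.
z₂ = 4/(2/3 + 5) = 12/17.
z₃ = 4/(12/17 + 5) = 68/97.

68/97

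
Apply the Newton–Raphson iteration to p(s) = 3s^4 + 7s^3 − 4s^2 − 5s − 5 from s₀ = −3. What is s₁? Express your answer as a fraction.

−80/29

p'(s) = 12s^3 + 21s^2 − 8s − 5.
p(−3) = 28, p'(−3) = −116, so s₁ = (−3) − 28/(−116) = −80/29.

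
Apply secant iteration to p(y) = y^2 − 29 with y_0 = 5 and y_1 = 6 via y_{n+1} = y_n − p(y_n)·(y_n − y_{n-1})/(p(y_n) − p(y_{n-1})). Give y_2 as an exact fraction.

p(5) = −4, p(6) = 7. y_2 = 6 − 7·(6 − 5)/(7 − (−4)) = 59/11.

59/11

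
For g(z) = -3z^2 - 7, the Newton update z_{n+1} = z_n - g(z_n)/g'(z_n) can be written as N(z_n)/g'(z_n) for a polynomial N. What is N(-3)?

g'(z) = -6z.
N(z) = z·g'(z) - g(z) = z·(-6z) - (-3z^2 - 7) = -3z^2 + 7.
N(-3) = -20.

-20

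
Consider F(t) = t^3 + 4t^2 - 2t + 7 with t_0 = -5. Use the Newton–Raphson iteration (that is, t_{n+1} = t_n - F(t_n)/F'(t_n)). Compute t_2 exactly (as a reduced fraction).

F'(t) = 3t^2 + 8t - 2.
F(-5) = -8, F'(-5) = 33, so t_1 = (-5) - (-8)/33 = -157/33.
F(-157/33) = -22720/35937, F'(-157/33) = 3369/121, so t_2 = (-157/33) - (-22720/35937)/(3369/121) = -4737677/1000593.

-4737677/1000593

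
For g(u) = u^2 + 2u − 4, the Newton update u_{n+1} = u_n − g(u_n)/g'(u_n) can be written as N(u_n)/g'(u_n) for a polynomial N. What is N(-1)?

g'(u) = 2u + 2.
N(u) = u·g'(u) − g(u) = u·(2u + 2) − (u^2 + 2u − 4) = u^2 + 4.
N(-1) = 5.

5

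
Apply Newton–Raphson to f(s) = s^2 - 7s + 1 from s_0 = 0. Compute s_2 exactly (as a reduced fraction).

48/329

f'(s) = 2s - 7.
f(0) = 1, f'(0) = -7, so s_1 = 0 - 1/(-7) = 1/7.
f(1/7) = 1/49, f'(1/7) = -47/7, so s_2 = (1/7) - (1/49)/(-47/7) = 48/329.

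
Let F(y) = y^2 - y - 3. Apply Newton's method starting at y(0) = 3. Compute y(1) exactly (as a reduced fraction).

12/5

F'(y) = 2y - 1.
F(3) = 3, F'(3) = 5, so y(1) = 3 - 3/5 = 12/5.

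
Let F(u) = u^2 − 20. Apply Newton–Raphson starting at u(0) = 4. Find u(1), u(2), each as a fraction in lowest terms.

u(1) = 9/2, u(2) = 161/36

F'(u) = 2u.
F(4) = −4, F'(4) = 8, so u(1) = 4 − (−4)/8 = 9/2.
F(9/2) = 1/4, F'(9/2) = 9, so u(2) = (9/2) − (1/4)/9 = 161/36.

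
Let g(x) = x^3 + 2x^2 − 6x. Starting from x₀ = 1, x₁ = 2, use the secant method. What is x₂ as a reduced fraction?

10/7

g(1) = −3, g(2) = 4. x₂ = 2 − 4·(2 − 1)/(4 − (−3)) = 10/7.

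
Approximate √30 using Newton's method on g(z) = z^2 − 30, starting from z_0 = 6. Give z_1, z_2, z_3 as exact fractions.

z_1 = 11/2, z_2 = 241/44, z_3 = 116161/21208

g'(z) = 2z.
g(6) = 6, g'(6) = 12, so z_1 = 6 − 6/12 = 11/2.
g(11/2) = 1/4, g'(11/2) = 11, so z_2 = (11/2) − (1/4)/11 = 241/44.
g(241/44) = 1/1936, g'(241/44) = 241/22, so z_3 = (241/44) − (1/1936)/(241/22) = 116161/21208.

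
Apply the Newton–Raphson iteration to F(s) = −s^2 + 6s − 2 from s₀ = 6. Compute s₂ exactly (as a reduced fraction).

271/48

F'(s) = −2s + 6.
F(6) = −2, F'(6) = −6, so s₁ = 6 − (−2)/(−6) = 17/3.
F(17/3) = −1/9, F'(17/3) = −16/3, so s₂ = (17/3) − (−1/9)/(−16/3) = 271/48.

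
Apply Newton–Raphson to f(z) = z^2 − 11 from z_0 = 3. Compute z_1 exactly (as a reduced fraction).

10/3

f'(z) = 2z.
f(3) = −2, f'(3) = 6, so z_1 = 3 − (−2)/6 = 10/3.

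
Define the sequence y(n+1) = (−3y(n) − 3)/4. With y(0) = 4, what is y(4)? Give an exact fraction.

249/256

y(1) = (−3·4 − 3)/4 = −15/4.
y(2) = (−3·(−15/4) − 3)/4 = 33/16.
y(3) = (−3·(33/16) − 3)/4 = −147/64.
y(4) = (−3·(−147/64) − 3)/4 = 249/256.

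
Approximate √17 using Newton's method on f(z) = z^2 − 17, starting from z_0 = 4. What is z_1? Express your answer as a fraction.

33/8

f'(z) = 2z.
f(4) = −1, f'(4) = 8, so z_1 = 4 − (−1)/8 = 33/8.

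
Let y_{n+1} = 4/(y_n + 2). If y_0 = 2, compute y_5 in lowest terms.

y_1 = 4/(2 + 2) = 1.
y_2 = 4/(1 + 2) = 4/3.
y_3 = 4/(4/3 + 2) = 6/5.
y_4 = 4/(6/5 + 2) = 5/4.
y_5 = 4/(5/4 + 2) = 16/13.

16/13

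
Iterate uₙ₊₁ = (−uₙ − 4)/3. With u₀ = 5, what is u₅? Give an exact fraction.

−83/81

u₁ = (−5 − 4)/3 = −3.
u₂ = (−(−3) − 4)/3 = −1/3.
u₃ = (−(−1/3) − 4)/3 = −11/9.
u₄ = (−(−11/9) − 4)/3 = −25/27.
u₅ = (−(−25/27) − 4)/3 = −83/81.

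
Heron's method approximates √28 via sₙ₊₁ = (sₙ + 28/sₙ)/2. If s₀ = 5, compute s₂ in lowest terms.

5609/1060

s₁ = (5 + 28/5)/2 = 53/10.
s₂ = (53/10 + 28/(53/10))/2 = 5609/1060.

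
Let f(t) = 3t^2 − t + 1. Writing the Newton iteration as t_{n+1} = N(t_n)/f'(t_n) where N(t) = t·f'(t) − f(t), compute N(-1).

f'(t) = 6t − 1.
N(t) = t·f'(t) − f(t) = t·(6t − 1) − (3t^2 − t + 1) = 3t^2 − 1.
N(-1) = 2.

2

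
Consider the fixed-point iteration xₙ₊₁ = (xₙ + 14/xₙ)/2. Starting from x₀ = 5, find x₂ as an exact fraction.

x₁ = (5 + 14/5)/2 = 39/10.
x₂ = (39/10 + 14/(39/10))/2 = 2921/780.

2921/780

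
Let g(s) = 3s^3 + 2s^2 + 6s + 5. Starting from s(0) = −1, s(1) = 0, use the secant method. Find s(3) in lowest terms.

g(−1) = −2, g(0) = 5. s(2) = 0 − 5·(0 − (−1))/(5 − (−2)) = −5/7.
g(0) = 5, g(−5/7) = 220/343. s(3) = (−5/7) − (220/343)·((−5/7) − 0)/((220/343) − 5) = −245/299.

−245/299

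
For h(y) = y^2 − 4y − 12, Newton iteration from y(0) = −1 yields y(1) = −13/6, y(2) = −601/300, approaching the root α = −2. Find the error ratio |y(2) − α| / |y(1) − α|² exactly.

3/25

y(1) − α = −13/6 − (−2) = −13/6 + 2 = −1/6, so |y(1) − α| = 1/6.
y(2) − α = −601/300 − (−2) = −601/300 + 2 = −1/300, so |y(2) − α| = 1/300.
|y(1) − α|² = 1/36.
Ratio = (1/300) / (1/36) = 3/25.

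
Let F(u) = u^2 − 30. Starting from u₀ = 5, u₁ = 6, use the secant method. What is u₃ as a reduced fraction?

115/21

F(5) = −5, F(6) = 6. u₂ = 6 − 6·(6 − 5)/(6 − (−5)) = 60/11.
F(6) = 6, F(60/11) = −30/121. u₃ = (60/11) − (−30/121)·((60/11) − 6)/((−30/121) − 6) = 115/21.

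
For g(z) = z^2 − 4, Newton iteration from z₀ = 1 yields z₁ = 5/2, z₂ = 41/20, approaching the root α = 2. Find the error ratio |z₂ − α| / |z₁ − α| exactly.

1/10

z₁ − α = 5/2 − 2 = 1/2, so |z₁ − α| = 1/2.
z₂ − α = 41/20 − 2 = 1/20, so |z₂ − α| = 1/20.
Ratio = (1/20) / (1/2) = 1/10.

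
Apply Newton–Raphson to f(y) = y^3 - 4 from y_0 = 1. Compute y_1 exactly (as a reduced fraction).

f'(y) = 3y^2.
f(1) = -3, f'(1) = 3, so y_1 = 1 - (-3)/3 = 2.

2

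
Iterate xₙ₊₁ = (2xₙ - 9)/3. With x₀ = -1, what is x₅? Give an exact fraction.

-1931/243

x₁ = (2·(-1) - 9)/3 = -11/3.
x₂ = (2·(-11/3) - 9)/3 = -49/9.
x₃ = (2·(-49/9) - 9)/3 = -179/27.
x₄ = (2·(-179/27) - 9)/3 = -601/81.
x₅ = (2·(-601/81) - 9)/3 = -1931/243.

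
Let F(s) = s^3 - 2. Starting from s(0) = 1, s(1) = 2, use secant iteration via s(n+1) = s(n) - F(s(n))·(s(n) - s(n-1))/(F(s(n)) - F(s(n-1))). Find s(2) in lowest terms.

8/7

F(1) = -1, F(2) = 6. s(2) = 2 - 6·(2 - 1)/(6 - (-1)) = 8/7.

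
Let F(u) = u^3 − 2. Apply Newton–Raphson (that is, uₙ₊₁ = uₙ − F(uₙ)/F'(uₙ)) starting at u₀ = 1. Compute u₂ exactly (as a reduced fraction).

F'(u) = 3u^2.
F(1) = −1, F'(1) = 3, so u₁ = 1 − (−1)/3 = 4/3.
F(4/3) = 10/27, F'(4/3) = 16/3, so u₂ = (4/3) − (10/27)/(16/3) = 91/72.

91/72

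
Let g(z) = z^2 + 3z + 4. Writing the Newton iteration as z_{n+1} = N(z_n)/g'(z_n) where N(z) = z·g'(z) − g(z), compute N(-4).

g'(z) = 2z + 3.
N(z) = z·g'(z) − g(z) = z·(2z + 3) − (z^2 + 3z + 4) = z^2 − 4.
N(-4) = 12.

12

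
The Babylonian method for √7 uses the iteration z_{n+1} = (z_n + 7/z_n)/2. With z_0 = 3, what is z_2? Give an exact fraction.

127/48

z_1 = (3 + 7/3)/2 = 8/3.
z_2 = (8/3 + 7/(8/3))/2 = 127/48.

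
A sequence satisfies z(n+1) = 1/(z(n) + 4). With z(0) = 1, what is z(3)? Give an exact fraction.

21/89

z(1) = 1/(1 + 4) = 1/5.
z(2) = 1/(1/5 + 4) = 5/21.
z(3) = 1/(5/21 + 4) = 21/89.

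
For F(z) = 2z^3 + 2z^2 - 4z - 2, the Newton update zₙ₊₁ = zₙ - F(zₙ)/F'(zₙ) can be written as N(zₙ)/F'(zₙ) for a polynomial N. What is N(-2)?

F'(z) = 6z^2 + 4z - 4.
N(z) = z·F'(z) - F(z) = z·(6z^2 + 4z - 4) - (2z^3 + 2z^2 - 4z - 2) = 4z^3 + 2z^2 + 2.
N(-2) = -22.

-22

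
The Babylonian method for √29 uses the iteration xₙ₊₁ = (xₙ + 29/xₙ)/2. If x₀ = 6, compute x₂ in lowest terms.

8401/1560

x₁ = (6 + 29/6)/2 = 65/12.
x₂ = (65/12 + 29/(65/12))/2 = 8401/1560.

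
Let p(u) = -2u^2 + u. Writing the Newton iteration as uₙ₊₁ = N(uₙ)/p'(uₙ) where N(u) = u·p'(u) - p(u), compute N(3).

-18

p'(u) = -4u + 1.
N(u) = u·p'(u) - p(u) = u·(-4u + 1) - (-2u^2 + u) = -2u^2.
N(3) = -18.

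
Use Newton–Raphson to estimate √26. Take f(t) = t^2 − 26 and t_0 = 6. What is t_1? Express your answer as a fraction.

f'(t) = 2t.
f(6) = 10, f'(6) = 12, so t_1 = 6 − 10/12 = 31/6.

31/6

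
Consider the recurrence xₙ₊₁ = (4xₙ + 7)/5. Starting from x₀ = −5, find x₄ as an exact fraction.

x₁ = (4·(−5) + 7)/5 = −13/5.
x₂ = (4·(−13/5) + 7)/5 = −17/25.
x₃ = (4·(−17/25) + 7)/5 = 107/125.
x₄ = (4·(107/125) + 7)/5 = 1303/625.

1303/625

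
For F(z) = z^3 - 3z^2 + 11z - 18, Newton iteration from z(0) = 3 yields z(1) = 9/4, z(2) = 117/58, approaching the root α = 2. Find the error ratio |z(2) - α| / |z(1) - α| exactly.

z(1) - α = 9/4 - 2 = 1/4, so |z(1) - α| = 1/4.
z(2) - α = 117/58 - 2 = 1/58, so |z(2) - α| = 1/58.
Ratio = (1/58) / (1/4) = 2/29.

2/29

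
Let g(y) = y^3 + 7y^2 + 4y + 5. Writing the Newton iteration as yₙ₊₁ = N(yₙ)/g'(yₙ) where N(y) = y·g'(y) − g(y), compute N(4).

g'(y) = 3y^2 + 14y + 4.
N(y) = y·g'(y) − g(y) = y·(3y^2 + 14y + 4) − (y^3 + 7y^2 + 4y + 5) = 2y^3 + 7y^2 − 5.
N(4) = 235.

235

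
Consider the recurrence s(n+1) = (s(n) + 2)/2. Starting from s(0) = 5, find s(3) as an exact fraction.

s(1) = (5 + 2)/2 = 7/2.
s(2) = ((7/2) + 2)/2 = 11/4.
s(3) = ((11/4) + 2)/2 = 19/8.

19/8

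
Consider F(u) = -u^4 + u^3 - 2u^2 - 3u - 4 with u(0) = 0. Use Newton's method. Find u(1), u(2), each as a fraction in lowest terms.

u(1) = -4/3, u(2) = -372/463

F'(u) = -4u^3 + 3u^2 - 4u - 3.
F(0) = -4, F'(0) = -3, so u(1) = 0 - (-4)/(-3) = -4/3.
F(-4/3) = -736/81, F'(-4/3) = 463/27, so u(2) = (-4/3) - (-736/81)/(463/27) = -372/463.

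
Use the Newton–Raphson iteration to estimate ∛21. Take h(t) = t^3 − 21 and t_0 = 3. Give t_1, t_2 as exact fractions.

h'(t) = 3t^2.
h(3) = 6, h'(3) = 27, so t_1 = 3 − 6/27 = 25/9.
h(25/9) = 316/729, h'(25/9) = 625/27, so t_2 = (25/9) − (316/729)/(625/27) = 46559/16875.

t_1 = 25/9, t_2 = 46559/16875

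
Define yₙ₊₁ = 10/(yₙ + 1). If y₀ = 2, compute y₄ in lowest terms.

430/173

y₁ = 10/(2 + 1) = 10/3.
y₂ = 10/(10/3 + 1) = 30/13.
y₃ = 10/(30/13 + 1) = 130/43.
y₄ = 10/(130/43 + 1) = 430/173.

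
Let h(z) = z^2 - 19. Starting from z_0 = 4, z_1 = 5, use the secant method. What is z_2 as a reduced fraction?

h(4) = -3, h(5) = 6. z_2 = 5 - 6·(5 - 4)/(6 - (-3)) = 13/3.

13/3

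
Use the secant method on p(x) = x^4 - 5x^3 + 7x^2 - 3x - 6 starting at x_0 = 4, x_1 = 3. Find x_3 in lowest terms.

p(4) = 30, p(3) = -6. x_2 = 3 - (-6)·(3 - 4)/((-6) - 30) = 19/6.
p(3) = -6, p(19/6) = -4565/1296. x_3 = (19/6) - (-4565/1296)·((19/6) - 3)/((-4565/1296) - (-6)) = 10929/3211.

10929/3211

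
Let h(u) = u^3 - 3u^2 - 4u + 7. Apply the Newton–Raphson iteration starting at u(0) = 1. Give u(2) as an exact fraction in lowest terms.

2721/2380

h'(u) = 3u^2 - 6u - 4.
h(1) = 1, h'(1) = -7, so u(1) = 1 - 1/(-7) = 8/7.
h(8/7) = 1/343, h'(8/7) = -340/49, so u(2) = (8/7) - (1/343)/(-340/49) = 2721/2380.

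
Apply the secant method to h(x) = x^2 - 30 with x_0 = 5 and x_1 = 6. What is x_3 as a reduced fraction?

h(5) = -5, h(6) = 6. x_2 = 6 - 6·(6 - 5)/(6 - (-5)) = 60/11.
h(6) = 6, h(60/11) = -30/121. x_3 = (60/11) - (-30/121)·((60/11) - 6)/((-30/121) - 6) = 115/21.

115/21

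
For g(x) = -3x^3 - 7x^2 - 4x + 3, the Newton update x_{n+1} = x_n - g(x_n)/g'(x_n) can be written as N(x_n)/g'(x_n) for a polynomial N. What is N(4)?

-499

g'(x) = -9x^2 - 14x - 4.
N(x) = x·g'(x) - g(x) = x·(-9x^2 - 14x - 4) - (-3x^3 - 7x^2 - 4x + 3) = -6x^3 - 7x^2 - 3.
N(4) = -499.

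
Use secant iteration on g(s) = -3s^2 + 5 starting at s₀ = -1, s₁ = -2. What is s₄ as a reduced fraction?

g(-1) = 2, g(-2) = -7. s₂ = (-2) - (-7)·((-2) - (-1))/((-7) - 2) = -11/9.
g(-2) = -7, g(-11/9) = 14/27. s₃ = (-11/9) - (14/27)·((-11/9) - (-2))/((14/27) - (-7)) = -37/29.
g(-11/9) = 14/27, g(-37/29) = 98/841. s₄ = (-37/29) - (98/841)·((-37/29) - (-11/9))/((98/841) - (14/27)) = -421/326.

-421/326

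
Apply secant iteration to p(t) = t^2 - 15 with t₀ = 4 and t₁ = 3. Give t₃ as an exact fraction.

p(4) = 1, p(3) = -6. t₂ = 3 - (-6)·(3 - 4)/((-6) - 1) = 27/7.
p(3) = -6, p(27/7) = -6/49. t₃ = (27/7) - (-6/49)·((27/7) - 3)/((-6/49) - (-6)) = 31/8.

31/8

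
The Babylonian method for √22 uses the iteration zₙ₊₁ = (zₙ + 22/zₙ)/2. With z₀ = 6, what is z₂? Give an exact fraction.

z₁ = (6 + 22/6)/2 = 29/6.
z₂ = (29/6 + 22/(29/6))/2 = 1633/348.

1633/348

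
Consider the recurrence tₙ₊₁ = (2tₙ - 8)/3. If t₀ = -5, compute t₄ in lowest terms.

t₁ = (2·(-5) - 8)/3 = -6.
t₂ = (2·(-6) - 8)/3 = -20/3.
t₃ = (2·(-20/3) - 8)/3 = -64/9.
t₄ = (2·(-64/9) - 8)/3 = -200/27.

-200/27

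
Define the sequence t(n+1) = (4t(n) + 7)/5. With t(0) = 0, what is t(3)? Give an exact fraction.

427/125

t(1) = (4·0 + 7)/5 = 7/5.
t(2) = (4·(7/5) + 7)/5 = 63/25.
t(3) = (4·(63/25) + 7)/5 = 427/125.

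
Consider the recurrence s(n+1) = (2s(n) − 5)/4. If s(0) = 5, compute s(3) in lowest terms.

s(1) = (2·5 − 5)/4 = 5/4.
s(2) = (2·(5/4) − 5)/4 = −5/8.
s(3) = (2·(−5/8) − 5)/4 = −25/16.

−25/16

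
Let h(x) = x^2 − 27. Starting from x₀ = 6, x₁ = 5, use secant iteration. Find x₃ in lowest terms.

h(6) = 9, h(5) = −2. x₂ = 5 − (−2)·(5 − 6)/((−2) − 9) = 57/11.
h(5) = −2, h(57/11) = −18/121. x₃ = (57/11) − (−18/121)·((57/11) − 5)/((−18/121) − (−2)) = 291/56.

291/56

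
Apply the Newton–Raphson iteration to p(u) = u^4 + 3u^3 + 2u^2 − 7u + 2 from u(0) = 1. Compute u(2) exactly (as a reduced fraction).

59623/68060

p'(u) = 4u^3 + 9u^2 + 4u − 7.
p(1) = 1, p'(1) = 10, so u(1) = 1 − 1/10 = 9/10.
p(9/10) = 1631/10000, p'(9/10) = 3403/500, so u(2) = (9/10) − (1631/10000)/(3403/500) = 59623/68060.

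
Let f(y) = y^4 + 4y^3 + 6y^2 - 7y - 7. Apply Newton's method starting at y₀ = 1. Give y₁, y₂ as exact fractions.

y₁ = 8/7, y₂ = 559/497

f'(y) = 4y^3 + 12y^2 + 12y - 7.
f(1) = -3, f'(1) = 21, so y₁ = 1 - (-3)/21 = 8/7.
f(8/7) = 1233/2401, f'(8/7) = 9727/343, so y₂ = (8/7) - (1233/2401)/(9727/343) = 559/497.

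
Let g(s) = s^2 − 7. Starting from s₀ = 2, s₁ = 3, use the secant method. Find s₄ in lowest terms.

971/367

g(2) = −3, g(3) = 2. s₂ = 3 − 2·(3 − 2)/(2 − (−3)) = 13/5.
g(3) = 2, g(13/5) = −6/25. s₃ = (13/5) − (−6/25)·((13/5) − 3)/((−6/25) − 2) = 37/14.
g(13/5) = −6/25, g(37/14) = −3/196. s₄ = (37/14) − (−3/196)·((37/14) − (13/5))/((−3/196) − (−6/25)) = 971/367.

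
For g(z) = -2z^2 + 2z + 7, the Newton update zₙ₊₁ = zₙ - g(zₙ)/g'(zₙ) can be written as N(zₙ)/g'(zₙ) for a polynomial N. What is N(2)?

g'(z) = -4z + 2.
N(z) = z·g'(z) - g(z) = z·(-4z + 2) - (-2z^2 + 2z + 7) = -2z^2 - 7.
N(2) = -15.

-15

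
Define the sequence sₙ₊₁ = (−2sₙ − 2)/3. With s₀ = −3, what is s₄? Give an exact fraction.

−74/81

s₁ = (−2·(−3) − 2)/3 = 4/3.
s₂ = (−2·(4/3) − 2)/3 = −14/9.
s₃ = (−2·(−14/9) − 2)/3 = 10/27.
s₄ = (−2·(10/27) − 2)/3 = −74/81.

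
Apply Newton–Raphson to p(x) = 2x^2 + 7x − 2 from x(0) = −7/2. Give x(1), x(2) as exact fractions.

p'(x) = 4x + 7.
p(−7/2) = −2, p'(−7/2) = −7, so x(1) = (−7/2) − (−2)/(−7) = −53/14.
p(−53/14) = 8/49, p'(−53/14) = −57/7, so x(2) = (−53/14) − (8/49)/(−57/7) = −3005/798.

x(1) = −53/14, x(2) = −3005/798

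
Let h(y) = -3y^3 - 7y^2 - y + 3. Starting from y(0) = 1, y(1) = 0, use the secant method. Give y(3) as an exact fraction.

363/379

h(1) = -8, h(0) = 3. y(2) = 0 - 3·(0 - 1)/(3 - (-8)) = 3/11.
h(0) = 3, h(3/11) = 2856/1331. y(3) = (3/11) - (2856/1331)·((3/11) - 0)/((2856/1331) - 3) = 363/379.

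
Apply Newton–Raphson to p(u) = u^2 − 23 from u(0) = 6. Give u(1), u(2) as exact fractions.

u(1) = 59/12, u(2) = 6793/1416

p'(u) = 2u.
p(6) = 13, p'(6) = 12, so u(1) = 6 − 13/12 = 59/12.
p(59/12) = 169/144, p'(59/12) = 59/6, so u(2) = (59/12) − (169/144)/(59/6) = 6793/1416.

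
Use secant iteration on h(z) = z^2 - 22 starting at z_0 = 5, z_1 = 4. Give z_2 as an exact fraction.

14/3

h(5) = 3, h(4) = -6. z_2 = 4 - (-6)·(4 - 5)/((-6) - 3) = 14/3.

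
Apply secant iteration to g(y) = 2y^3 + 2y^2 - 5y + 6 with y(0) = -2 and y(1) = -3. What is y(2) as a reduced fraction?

g(-2) = 8, g(-3) = -15. y(2) = (-3) - (-15)·((-3) - (-2))/((-15) - 8) = -54/23.

-54/23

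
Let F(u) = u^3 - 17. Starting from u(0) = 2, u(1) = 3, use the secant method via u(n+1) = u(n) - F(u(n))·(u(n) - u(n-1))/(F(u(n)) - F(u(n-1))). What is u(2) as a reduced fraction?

F(2) = -9, F(3) = 10. u(2) = 3 - 10·(3 - 2)/(10 - (-9)) = 47/19.

47/19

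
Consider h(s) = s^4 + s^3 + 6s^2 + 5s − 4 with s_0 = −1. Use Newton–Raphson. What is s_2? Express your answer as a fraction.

h'(s) = 4s^3 + 3s^2 + 12s + 5.
h(−1) = −3, h'(−1) = −8, so s_1 = (−1) − (−3)/(−8) = −11/8.
h(−11/8) = 5913/4096, h'(−11/8) = −2077/128, so s_2 = (−11/8) − (5913/4096)/(−2077/128) = −85475/66464.

−85475/66464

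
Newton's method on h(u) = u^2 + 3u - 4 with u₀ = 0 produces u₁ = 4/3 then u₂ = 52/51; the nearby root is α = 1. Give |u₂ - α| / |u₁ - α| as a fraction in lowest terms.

u₁ - α = 4/3 - 1 = 1/3, so |u₁ - α| = 1/3.
u₂ - α = 52/51 - 1 = 1/51, so |u₂ - α| = 1/51.
Ratio = (1/51) / (1/3) = 1/17.

1/17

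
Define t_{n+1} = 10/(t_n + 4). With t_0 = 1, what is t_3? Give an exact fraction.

t_1 = 10/(1 + 4) = 2.
t_2 = 10/(2 + 4) = 5/3.
t_3 = 10/(5/3 + 4) = 30/17.

30/17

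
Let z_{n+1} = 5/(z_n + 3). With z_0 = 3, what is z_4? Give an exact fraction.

z_1 = 5/(3 + 3) = 5/6.
z_2 = 5/(5/6 + 3) = 30/23.
z_3 = 5/(30/23 + 3) = 115/99.
z_4 = 5/(115/99 + 3) = 495/412.

495/412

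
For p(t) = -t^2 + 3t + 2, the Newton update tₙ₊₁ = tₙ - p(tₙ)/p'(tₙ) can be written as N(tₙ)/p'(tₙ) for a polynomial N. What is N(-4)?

p'(t) = -2t + 3.
N(t) = t·p'(t) - p(t) = t·(-2t + 3) - (-t^2 + 3t + 2) = -t^2 - 2.
N(-4) = -18.

-18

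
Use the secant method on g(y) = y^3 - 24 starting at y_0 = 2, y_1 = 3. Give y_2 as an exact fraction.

g(2) = -16, g(3) = 3. y_2 = 3 - 3·(3 - 2)/(3 - (-16)) = 54/19.

54/19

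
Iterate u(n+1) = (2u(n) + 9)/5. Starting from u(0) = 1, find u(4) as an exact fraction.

1843/625

u(1) = (2·1 + 9)/5 = 11/5.
u(2) = (2·(11/5) + 9)/5 = 67/25.
u(3) = (2·(67/25) + 9)/5 = 359/125.
u(4) = (2·(359/125) + 9)/5 = 1843/625.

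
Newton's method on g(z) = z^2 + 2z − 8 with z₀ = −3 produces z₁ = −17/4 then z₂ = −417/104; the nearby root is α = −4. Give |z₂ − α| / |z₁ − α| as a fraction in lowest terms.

1/26

z₁ − α = −17/4 − (−4) = −17/4 + 4 = −1/4, so |z₁ − α| = 1/4.
z₂ − α = −417/104 − (−4) = −417/104 + 4 = −1/104, so |z₂ − α| = 1/104.
Ratio = (1/104) / (1/4) = 1/26.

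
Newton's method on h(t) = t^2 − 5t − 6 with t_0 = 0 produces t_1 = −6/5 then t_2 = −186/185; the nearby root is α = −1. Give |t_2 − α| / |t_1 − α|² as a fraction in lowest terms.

t_1 − α = −6/5 − (−1) = −6/5 + 1 = −1/5, so |t_1 − α| = 1/5.
t_2 − α = −186/185 − (−1) = −186/185 + 1 = −1/185, so |t_2 − α| = 1/185.
|t_1 − α|² = 1/25.
Ratio = (1/185) / (1/25) = 5/37.

5/37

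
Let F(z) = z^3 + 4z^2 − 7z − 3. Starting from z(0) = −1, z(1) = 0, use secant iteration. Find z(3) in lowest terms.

F(−1) = 7, F(0) = −3. z(2) = 0 − (−3)·(0 − (−1))/((−3) − 7) = −3/10.
F(0) = −3, F(−3/10) = −567/1000. z(3) = (−3/10) − (−567/1000)·((−3/10) − 0)/((−567/1000) − (−3)) = −300/811.

−300/811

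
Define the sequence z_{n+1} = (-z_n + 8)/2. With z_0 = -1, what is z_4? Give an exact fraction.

z_1 = (-(-1) + 8)/2 = 9/2.
z_2 = (-(9/2) + 8)/2 = 7/4.
z_3 = (-(7/4) + 8)/2 = 25/8.
z_4 = (-(25/8) + 8)/2 = 39/16.

39/16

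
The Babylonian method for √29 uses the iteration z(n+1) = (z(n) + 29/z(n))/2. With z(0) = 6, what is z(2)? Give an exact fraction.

z(1) = (6 + 29/6)/2 = 65/12.
z(2) = (65/12 + 29/(65/12))/2 = 8401/1560.

8401/1560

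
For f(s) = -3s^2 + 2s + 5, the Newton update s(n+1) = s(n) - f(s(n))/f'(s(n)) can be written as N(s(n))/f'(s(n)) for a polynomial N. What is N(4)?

-53

f'(s) = -6s + 2.
N(s) = s·f'(s) - f(s) = s·(-6s + 2) - (-3s^2 + 2s + 5) = -3s^2 - 5.
N(4) = -53.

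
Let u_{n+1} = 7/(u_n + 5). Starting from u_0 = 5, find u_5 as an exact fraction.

15218/13355

u_1 = 7/(5 + 5) = 7/10.
u_2 = 7/(7/10 + 5) = 70/57.
u_3 = 7/(70/57 + 5) = 399/355.
u_4 = 7/(399/355 + 5) = 2485/2174.
u_5 = 7/(2485/2174 + 5) = 15218/13355.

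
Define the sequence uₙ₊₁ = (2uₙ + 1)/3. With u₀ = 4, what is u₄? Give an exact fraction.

43/27

u₁ = (2·4 + 1)/3 = 3.
u₂ = (2·3 + 1)/3 = 7/3.
u₃ = (2·(7/3) + 1)/3 = 17/9.
u₄ = (2·(17/9) + 1)/3 = 43/27.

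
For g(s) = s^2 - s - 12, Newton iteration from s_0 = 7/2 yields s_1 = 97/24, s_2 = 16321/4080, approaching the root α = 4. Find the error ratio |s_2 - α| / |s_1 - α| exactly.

1/170

s_1 - α = 97/24 - 4 = 1/24, so |s_1 - α| = 1/24.
s_2 - α = 16321/4080 - 4 = 1/4080, so |s_2 - α| = 1/4080.
Ratio = (1/4080) / (1/24) = 1/170.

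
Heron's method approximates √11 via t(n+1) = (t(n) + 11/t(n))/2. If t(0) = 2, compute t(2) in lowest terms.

t(1) = (2 + 11/2)/2 = 15/4.
t(2) = (15/4 + 11/(15/4))/2 = 401/120.

401/120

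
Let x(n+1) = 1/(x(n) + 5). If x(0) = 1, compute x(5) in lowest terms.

836/4341

x(1) = 1/(1 + 5) = 1/6.
x(2) = 1/(1/6 + 5) = 6/31.
x(3) = 1/(6/31 + 5) = 31/161.
x(4) = 1/(31/161 + 5) = 161/836.
x(5) = 1/(161/836 + 5) = 836/4341.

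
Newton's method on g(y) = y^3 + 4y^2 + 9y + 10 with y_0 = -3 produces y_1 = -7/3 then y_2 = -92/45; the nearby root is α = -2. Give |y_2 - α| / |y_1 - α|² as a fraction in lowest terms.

2/5

y_1 - α = -7/3 - (-2) = -7/3 + 2 = -1/3, so |y_1 - α| = 1/3.
y_2 - α = -92/45 - (-2) = -92/45 + 2 = -2/45, so |y_2 - α| = 2/45.
|y_1 - α|² = 1/9.
Ratio = (2/45) / (1/9) = 2/5.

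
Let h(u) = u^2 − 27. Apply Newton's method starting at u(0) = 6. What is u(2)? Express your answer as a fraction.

h'(u) = 2u.
h(6) = 9, h'(6) = 12, so u(1) = 6 − 9/12 = 21/4.
h(21/4) = 9/16, h'(21/4) = 21/2, so u(2) = (21/4) − (9/16)/(21/2) = 291/56.

291/56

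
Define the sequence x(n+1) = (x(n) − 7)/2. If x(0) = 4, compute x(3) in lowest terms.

x(1) = (4 − 7)/2 = −3/2.
x(2) = ((−3/2) − 7)/2 = −17/4.
x(3) = ((−17/4) − 7)/2 = −45/8.

−45/8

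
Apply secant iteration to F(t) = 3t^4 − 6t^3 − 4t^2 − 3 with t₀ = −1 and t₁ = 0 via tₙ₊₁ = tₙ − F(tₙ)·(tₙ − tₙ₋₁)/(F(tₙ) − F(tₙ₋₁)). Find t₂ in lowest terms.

−3/5

F(−1) = 2, F(0) = −3. t₂ = 0 − (−3)·(0 − (−1))/((−3) − 2) = −3/5.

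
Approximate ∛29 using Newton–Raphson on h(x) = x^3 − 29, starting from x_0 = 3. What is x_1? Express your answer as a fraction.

83/27

h'(x) = 3x^2.
h(3) = −2, h'(3) = 27, so x_1 = 3 − (−2)/27 = 83/27.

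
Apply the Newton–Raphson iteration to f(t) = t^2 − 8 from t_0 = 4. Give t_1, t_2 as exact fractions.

f'(t) = 2t.
f(4) = 8, f'(4) = 8, so t_1 = 4 − 8/8 = 3.
f(3) = 1, f'(3) = 6, so t_2 = 3 − 1/6 = 17/6.

t_1 = 3, t_2 = 17/6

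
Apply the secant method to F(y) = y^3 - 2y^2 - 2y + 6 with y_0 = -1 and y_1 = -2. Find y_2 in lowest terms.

-16/11

F(-1) = 5, F(-2) = -6. y_2 = (-2) - (-6)·((-2) - (-1))/((-6) - 5) = -16/11.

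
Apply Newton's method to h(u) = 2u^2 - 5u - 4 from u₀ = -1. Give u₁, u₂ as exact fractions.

h'(u) = 4u - 5.
h(-1) = 3, h'(-1) = -9, so u₁ = (-1) - 3/(-9) = -2/3.
h(-2/3) = 2/9, h'(-2/3) = -23/3, so u₂ = (-2/3) - (2/9)/(-23/3) = -44/69.

u₁ = -2/3, u₂ = -44/69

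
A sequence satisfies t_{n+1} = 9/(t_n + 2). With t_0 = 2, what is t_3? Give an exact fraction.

t_1 = 9/(2 + 2) = 9/4.
t_2 = 9/(9/4 + 2) = 36/17.
t_3 = 9/(36/17 + 2) = 153/70.

153/70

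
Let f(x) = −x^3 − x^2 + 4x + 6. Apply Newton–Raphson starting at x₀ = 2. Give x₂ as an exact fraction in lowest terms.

3352/1557

f'(x) = −3x^2 − 2x + 4.
f(2) = 2, f'(2) = −12, so x₁ = 2 − 2/(−12) = 13/6.
f(13/6) = −43/216, f'(13/6) = −173/12, so x₂ = (13/6) − (−43/216)/(−173/12) = 3352/1557.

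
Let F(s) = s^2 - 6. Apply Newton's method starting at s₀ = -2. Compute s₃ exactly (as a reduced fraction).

-4801/1960

F'(s) = 2s.
F(-2) = -2, F'(-2) = -4, so s₁ = (-2) - (-2)/(-4) = -5/2.
F(-5/2) = 1/4, F'(-5/2) = -5, so s₂ = (-5/2) - (1/4)/(-5) = -49/20.
F(-49/20) = 1/400, F'(-49/20) = -49/10, so s₃ = (-49/20) - (1/400)/(-49/10) = -4801/1960.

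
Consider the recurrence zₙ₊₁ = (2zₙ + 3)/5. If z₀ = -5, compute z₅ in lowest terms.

2933/3125

z₁ = (2·(-5) + 3)/5 = -7/5.
z₂ = (2·(-7/5) + 3)/5 = 1/25.
z₃ = (2·(1/25) + 3)/5 = 77/125.
z₄ = (2·(77/125) + 3)/5 = 529/625.
z₅ = (2·(529/625) + 3)/5 = 2933/3125.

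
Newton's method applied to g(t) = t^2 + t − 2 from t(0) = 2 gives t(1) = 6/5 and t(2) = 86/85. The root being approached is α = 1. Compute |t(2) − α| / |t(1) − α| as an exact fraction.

1/17

t(1) − α = 6/5 − 1 = 1/5, so |t(1) − α| = 1/5.
t(2) − α = 86/85 − 1 = 1/85, so |t(2) − α| = 1/85.
Ratio = (1/85) / (1/5) = 1/17.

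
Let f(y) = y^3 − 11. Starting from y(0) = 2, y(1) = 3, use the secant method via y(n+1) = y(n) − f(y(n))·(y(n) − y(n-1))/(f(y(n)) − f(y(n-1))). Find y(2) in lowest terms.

41/19

f(2) = −3, f(3) = 16. y(2) = 3 − 16·(3 − 2)/(16 − (−3)) = 41/19.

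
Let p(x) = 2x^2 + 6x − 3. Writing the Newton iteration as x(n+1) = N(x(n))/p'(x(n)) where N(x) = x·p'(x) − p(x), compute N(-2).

11

p'(x) = 4x + 6.
N(x) = x·p'(x) − p(x) = x·(4x + 6) − (2x^2 + 6x − 3) = 2x^2 + 3.
N(-2) = 11.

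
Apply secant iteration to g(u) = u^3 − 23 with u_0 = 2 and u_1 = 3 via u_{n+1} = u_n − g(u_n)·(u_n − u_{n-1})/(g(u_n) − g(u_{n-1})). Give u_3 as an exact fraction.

g(2) = −15, g(3) = 4. u_2 = 3 − 4·(3 − 2)/(4 − (−15)) = 53/19.
g(3) = 4, g(53/19) = −8880/6859. u_3 = (53/19) − (−8880/6859)·((53/19) − 3)/((−8880/6859) − 4) = 25793/9079.

25793/9079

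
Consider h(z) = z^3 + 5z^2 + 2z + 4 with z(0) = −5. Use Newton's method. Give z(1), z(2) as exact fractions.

h'(z) = 3z^2 + 10z + 2.
h(−5) = −6, h'(−5) = 27, so z(1) = (−5) − (−6)/27 = −43/9.
h(−43/9) = −352/729, h'(−43/9) = 613/27, so z(2) = (−43/9) − (−352/729)/(613/27) = −78725/16551.

z(1) = −43/9, z(2) = −78725/16551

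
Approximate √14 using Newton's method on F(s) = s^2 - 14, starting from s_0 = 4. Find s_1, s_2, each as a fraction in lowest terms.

F'(s) = 2s.
F(4) = 2, F'(4) = 8, so s_1 = 4 - 2/8 = 15/4.
F(15/4) = 1/16, F'(15/4) = 15/2, so s_2 = (15/4) - (1/16)/(15/2) = 449/120.

s_1 = 15/4, s_2 = 449/120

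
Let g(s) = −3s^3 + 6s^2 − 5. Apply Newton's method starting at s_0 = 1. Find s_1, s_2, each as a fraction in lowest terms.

g'(s) = −9s^2 + 12s.
g(1) = −2, g'(1) = 3, so s_1 = 1 − (−2)/3 = 5/3.
g(5/3) = −20/9, g'(5/3) = −5, so s_2 = (5/3) − (−20/9)/(−5) = 11/9.

s_1 = 5/3, s_2 = 11/9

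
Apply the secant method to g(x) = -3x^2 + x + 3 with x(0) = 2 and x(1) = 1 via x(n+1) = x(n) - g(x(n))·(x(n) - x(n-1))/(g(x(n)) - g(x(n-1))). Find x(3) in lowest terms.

51/43

g(2) = -7, g(1) = 1. x(2) = 1 - 1·(1 - 2)/(1 - (-7)) = 9/8.
g(1) = 1, g(9/8) = 21/64. x(3) = (9/8) - (21/64)·((9/8) - 1)/((21/64) - 1) = 51/43.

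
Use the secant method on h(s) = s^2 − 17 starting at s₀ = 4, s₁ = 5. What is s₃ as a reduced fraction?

169/41

h(4) = −1, h(5) = 8. s₂ = 5 − 8·(5 − 4)/(8 − (−1)) = 37/9.
h(5) = 8, h(37/9) = −8/81. s₃ = (37/9) − (−8/81)·((37/9) − 5)/((−8/81) − 8) = 169/41.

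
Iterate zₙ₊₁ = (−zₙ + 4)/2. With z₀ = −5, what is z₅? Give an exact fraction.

z₁ = (−(−5) + 4)/2 = 9/2.
z₂ = (−(9/2) + 4)/2 = −1/4.
z₃ = (−(−1/4) + 4)/2 = 17/8.
z₄ = (−(17/8) + 4)/2 = 15/16.
z₅ = (−(15/16) + 4)/2 = 49/32.

49/32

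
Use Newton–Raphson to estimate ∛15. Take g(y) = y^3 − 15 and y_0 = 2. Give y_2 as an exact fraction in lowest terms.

g'(y) = 3y^2.
g(2) = −7, g'(2) = 12, so y_1 = 2 − (−7)/12 = 31/12.
g(31/12) = 3871/1728, g'(31/12) = 961/48, so y_2 = (31/12) − (3871/1728)/(961/48) = 42751/17298.

42751/17298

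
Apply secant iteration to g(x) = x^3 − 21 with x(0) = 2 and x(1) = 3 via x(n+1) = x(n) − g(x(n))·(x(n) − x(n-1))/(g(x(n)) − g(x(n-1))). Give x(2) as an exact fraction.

51/19

g(2) = −13, g(3) = 6. x(2) = 3 − 6·(3 − 2)/(6 − (−13)) = 51/19.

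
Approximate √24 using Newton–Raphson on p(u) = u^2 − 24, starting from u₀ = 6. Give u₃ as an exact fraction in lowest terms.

p'(u) = 2u.
p(6) = 12, p'(6) = 12, so u₁ = 6 − 12/12 = 5.
p(5) = 1, p'(5) = 10, so u₂ = 5 − 1/10 = 49/10.
p(49/10) = 1/100, p'(49/10) = 49/5, so u₃ = (49/10) − (1/100)/(49/5) = 4801/980.

4801/980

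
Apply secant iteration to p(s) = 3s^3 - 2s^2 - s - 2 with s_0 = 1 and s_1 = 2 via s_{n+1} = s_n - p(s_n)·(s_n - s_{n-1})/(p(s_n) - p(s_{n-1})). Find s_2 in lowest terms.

8/7

p(1) = -2, p(2) = 12. s_2 = 2 - 12·(2 - 1)/(12 - (-2)) = 8/7.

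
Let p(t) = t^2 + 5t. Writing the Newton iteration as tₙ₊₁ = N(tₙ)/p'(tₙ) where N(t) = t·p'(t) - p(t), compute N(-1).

1

p'(t) = 2t + 5.
N(t) = t·p'(t) - p(t) = t·(2t + 5) - (t^2 + 5t) = t^2.
N(-1) = 1.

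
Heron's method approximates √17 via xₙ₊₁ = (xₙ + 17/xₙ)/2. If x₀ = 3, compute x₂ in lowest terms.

x₁ = (3 + 17/3)/2 = 13/3.
x₂ = (13/3 + 17/(13/3))/2 = 161/39.

161/39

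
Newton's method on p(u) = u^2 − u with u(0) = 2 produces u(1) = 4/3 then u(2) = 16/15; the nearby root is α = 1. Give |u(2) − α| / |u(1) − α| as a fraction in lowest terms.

1/5

u(1) − α = 4/3 − 1 = 1/3, so |u(1) − α| = 1/3.
u(2) − α = 16/15 − 1 = 1/15, so |u(2) − α| = 1/15.
Ratio = (1/15) / (1/3) = 1/5.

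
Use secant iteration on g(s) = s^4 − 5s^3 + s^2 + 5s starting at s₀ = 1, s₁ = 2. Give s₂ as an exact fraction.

7/6

g(1) = 2, g(2) = −10. s₂ = 2 − (−10)·(2 − 1)/((−10) − 2) = 7/6.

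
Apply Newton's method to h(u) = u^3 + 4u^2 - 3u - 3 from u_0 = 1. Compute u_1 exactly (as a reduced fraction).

h'(u) = 3u^2 + 8u - 3.
h(1) = -1, h'(1) = 8, so u_1 = 1 - (-1)/8 = 9/8.

9/8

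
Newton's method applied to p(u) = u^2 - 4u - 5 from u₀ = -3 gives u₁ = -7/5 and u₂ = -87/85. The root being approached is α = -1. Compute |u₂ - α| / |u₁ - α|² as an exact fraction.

u₁ - α = -7/5 - (-1) = -7/5 + 1 = -2/5, so |u₁ - α| = 2/5.
u₂ - α = -87/85 - (-1) = -87/85 + 1 = -2/85, so |u₂ - α| = 2/85.
|u₁ - α|² = 4/25.
Ratio = (2/85) / (4/25) = 5/34.

5/34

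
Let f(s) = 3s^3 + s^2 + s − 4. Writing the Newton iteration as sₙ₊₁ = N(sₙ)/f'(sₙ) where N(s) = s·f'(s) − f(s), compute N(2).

56

f'(s) = 9s^2 + 2s + 1.
N(s) = s·f'(s) − f(s) = s·(9s^2 + 2s + 1) − (3s^3 + s^2 + s − 4) = 6s^3 + s^2 + 4.
N(2) = 56.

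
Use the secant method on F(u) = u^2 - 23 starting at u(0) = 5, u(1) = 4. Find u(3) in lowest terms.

379/79

F(5) = 2, F(4) = -7. u(2) = 4 - (-7)·(4 - 5)/((-7) - 2) = 43/9.
F(4) = -7, F(43/9) = -14/81. u(3) = (43/9) - (-14/81)·((43/9) - 4)/((-14/81) - (-7)) = 379/79.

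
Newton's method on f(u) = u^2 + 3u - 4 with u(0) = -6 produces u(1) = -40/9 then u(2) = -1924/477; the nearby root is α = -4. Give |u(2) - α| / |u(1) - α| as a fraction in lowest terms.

4/53

u(1) - α = -40/9 - (-4) = -40/9 + 4 = -4/9, so |u(1) - α| = 4/9.
u(2) - α = -1924/477 - (-4) = -1924/477 + 4 = -16/477, so |u(2) - α| = 16/477.
Ratio = (16/477) / (4/9) = 4/53.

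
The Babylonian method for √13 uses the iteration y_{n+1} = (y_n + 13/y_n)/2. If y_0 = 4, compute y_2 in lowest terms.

1673/464

y_1 = (4 + 13/4)/2 = 29/8.
y_2 = (29/8 + 13/(29/8))/2 = 1673/464.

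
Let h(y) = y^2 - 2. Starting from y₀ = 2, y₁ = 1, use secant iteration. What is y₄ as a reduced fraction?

41/29

h(2) = 2, h(1) = -1. y₂ = 1 - (-1)·(1 - 2)/((-1) - 2) = 4/3.
h(1) = -1, h(4/3) = -2/9. y₃ = (4/3) - (-2/9)·((4/3) - 1)/((-2/9) - (-1)) = 10/7.
h(4/3) = -2/9, h(10/7) = 2/49. y₄ = (10/7) - (2/49)·((10/7) - (4/3))/((2/49) - (-2/9)) = 41/29.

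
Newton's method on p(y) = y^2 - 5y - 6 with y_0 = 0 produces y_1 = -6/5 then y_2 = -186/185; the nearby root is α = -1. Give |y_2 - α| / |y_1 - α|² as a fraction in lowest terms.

y_1 - α = -6/5 - (-1) = -6/5 + 1 = -1/5, so |y_1 - α| = 1/5.
y_2 - α = -186/185 - (-1) = -186/185 + 1 = -1/185, so |y_2 - α| = 1/185.
|y_1 - α|² = 1/25.
Ratio = (1/185) / (1/25) = 5/37.

5/37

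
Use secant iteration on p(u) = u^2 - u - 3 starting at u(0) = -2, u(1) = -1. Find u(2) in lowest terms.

-5/4

p(-2) = 3, p(-1) = -1. u(2) = (-1) - (-1)·((-1) - (-2))/((-1) - 3) = -5/4.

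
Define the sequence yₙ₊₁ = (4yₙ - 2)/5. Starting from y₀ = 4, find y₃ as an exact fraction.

y₁ = (4·4 - 2)/5 = 14/5.
y₂ = (4·(14/5) - 2)/5 = 46/25.
y₃ = (4·(46/25) - 2)/5 = 134/125.

134/125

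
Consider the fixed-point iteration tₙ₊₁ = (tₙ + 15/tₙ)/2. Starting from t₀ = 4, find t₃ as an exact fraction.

t₁ = (4 + 15/4)/2 = 31/8.
t₂ = (31/8 + 15/(31/8))/2 = 1921/496.
t₃ = (1921/496 + 15/(1921/496))/2 = 7380481/1905632.

7380481/1905632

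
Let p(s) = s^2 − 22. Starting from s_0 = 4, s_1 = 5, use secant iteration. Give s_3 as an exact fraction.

p(4) = −6, p(5) = 3. s_2 = 5 − 3·(5 − 4)/(3 − (−6)) = 14/3.
p(5) = 3, p(14/3) = −2/9. s_3 = (14/3) − (−2/9)·((14/3) − 5)/((−2/9) − 3) = 136/29.

136/29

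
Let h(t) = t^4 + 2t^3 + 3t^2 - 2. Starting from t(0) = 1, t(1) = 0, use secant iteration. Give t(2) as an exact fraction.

1/3

h(1) = 4, h(0) = -2. t(2) = 0 - (-2)·(0 - 1)/((-2) - 4) = 1/3.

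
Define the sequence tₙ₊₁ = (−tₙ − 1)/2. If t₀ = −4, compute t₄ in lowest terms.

t₁ = (−(−4) − 1)/2 = 3/2.
t₂ = (−(3/2) − 1)/2 = −5/4.
t₃ = (−(−5/4) − 1)/2 = 1/8.
t₄ = (−(1/8) − 1)/2 = −9/16.

−9/16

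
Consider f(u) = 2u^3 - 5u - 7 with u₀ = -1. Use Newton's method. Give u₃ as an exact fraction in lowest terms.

6907043/3299905

f'(u) = 6u^2 - 5.
f(-1) = -4, f'(-1) = 1, so u₁ = (-1) - (-4)/1 = 3.
f(3) = 32, f'(3) = 49, so u₂ = 3 - 32/49 = 115/49.
f(115/49) = 837632/117649, f'(115/49) = 67345/2401, so u₃ = (115/49) - (837632/117649)/(67345/2401) = 6907043/3299905.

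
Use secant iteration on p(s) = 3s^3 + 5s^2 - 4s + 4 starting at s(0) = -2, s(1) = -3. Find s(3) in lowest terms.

p(-2) = 8, p(-3) = -20. s(2) = (-3) - (-20)·((-3) - (-2))/((-20) - 8) = -16/7.
p(-3) = -20, p(-16/7) = 1180/343. s(3) = (-16/7) - (1180/343)·((-16/7) - (-3))/((1180/343) - (-20)) = -961/402.

-961/402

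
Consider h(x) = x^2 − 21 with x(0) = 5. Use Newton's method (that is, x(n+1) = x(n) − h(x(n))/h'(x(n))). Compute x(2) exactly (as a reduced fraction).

h'(x) = 2x.
h(5) = 4, h'(5) = 10, so x(1) = 5 − 4/10 = 23/5.
h(23/5) = 4/25, h'(23/5) = 46/5, so x(2) = (23/5) − (4/25)/(46/5) = 527/115.

527/115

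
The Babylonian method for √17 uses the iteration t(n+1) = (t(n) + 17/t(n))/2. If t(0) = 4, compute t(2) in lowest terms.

2177/528

t(1) = (4 + 17/4)/2 = 33/8.
t(2) = (33/8 + 17/(33/8))/2 = 2177/528.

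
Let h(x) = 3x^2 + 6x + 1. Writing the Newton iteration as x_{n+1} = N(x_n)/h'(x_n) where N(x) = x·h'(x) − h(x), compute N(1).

2

h'(x) = 6x + 6.
N(x) = x·h'(x) − h(x) = x·(6x + 6) − (3x^2 + 6x + 1) = 3x^2 − 1.
N(1) = 2.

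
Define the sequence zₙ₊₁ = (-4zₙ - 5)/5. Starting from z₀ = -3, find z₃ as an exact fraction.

z₁ = (-4·(-3) - 5)/5 = 7/5.
z₂ = (-4·(7/5) - 5)/5 = -53/25.
z₃ = (-4·(-53/25) - 5)/5 = 87/125.

87/125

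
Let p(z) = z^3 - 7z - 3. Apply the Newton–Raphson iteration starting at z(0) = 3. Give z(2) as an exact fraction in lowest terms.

p'(z) = 3z^2 - 7.
p(3) = 3, p'(3) = 20, so z(1) = 3 - 3/20 = 57/20.
p(57/20) = 1593/8000, p'(57/20) = 6947/400, so z(2) = (57/20) - (1593/8000)/(6947/400) = 197193/69470.

197193/69470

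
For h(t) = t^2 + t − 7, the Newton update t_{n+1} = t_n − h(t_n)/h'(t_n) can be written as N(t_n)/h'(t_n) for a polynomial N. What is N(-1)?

h'(t) = 2t + 1.
N(t) = t·h'(t) − h(t) = t·(2t + 1) − (t^2 + t − 7) = t^2 + 7.
N(-1) = 8.

8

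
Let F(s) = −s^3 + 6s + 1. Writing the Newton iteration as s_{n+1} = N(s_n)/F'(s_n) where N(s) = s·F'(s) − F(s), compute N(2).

−17

F'(s) = −3s^2 + 6.
N(s) = s·F'(s) − F(s) = s·(−3s^2 + 6) − (−s^3 + 6s + 1) = −2s^3 − 1.
N(2) = −17.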